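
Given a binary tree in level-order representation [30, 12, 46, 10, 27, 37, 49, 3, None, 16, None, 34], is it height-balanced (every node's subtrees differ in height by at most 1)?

Tree (level-order array): [30, 12, 46, 10, 27, 37, 49, 3, None, 16, None, 34]
Definition: a tree is height-balanced if, at every node, |h(left) - h(right)| <= 1 (empty subtree has height -1).
Bottom-up per-node check:
  node 3: h_left=-1, h_right=-1, diff=0 [OK], height=0
  node 10: h_left=0, h_right=-1, diff=1 [OK], height=1
  node 16: h_left=-1, h_right=-1, diff=0 [OK], height=0
  node 27: h_left=0, h_right=-1, diff=1 [OK], height=1
  node 12: h_left=1, h_right=1, diff=0 [OK], height=2
  node 34: h_left=-1, h_right=-1, diff=0 [OK], height=0
  node 37: h_left=0, h_right=-1, diff=1 [OK], height=1
  node 49: h_left=-1, h_right=-1, diff=0 [OK], height=0
  node 46: h_left=1, h_right=0, diff=1 [OK], height=2
  node 30: h_left=2, h_right=2, diff=0 [OK], height=3
All nodes satisfy the balance condition.
Result: Balanced


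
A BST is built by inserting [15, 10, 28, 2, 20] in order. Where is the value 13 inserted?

Starting tree (level order): [15, 10, 28, 2, None, 20]
Insertion path: 15 -> 10
Result: insert 13 as right child of 10
Final tree (level order): [15, 10, 28, 2, 13, 20]


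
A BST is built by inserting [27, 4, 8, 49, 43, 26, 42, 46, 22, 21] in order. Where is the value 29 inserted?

Starting tree (level order): [27, 4, 49, None, 8, 43, None, None, 26, 42, 46, 22, None, None, None, None, None, 21]
Insertion path: 27 -> 49 -> 43 -> 42
Result: insert 29 as left child of 42
Final tree (level order): [27, 4, 49, None, 8, 43, None, None, 26, 42, 46, 22, None, 29, None, None, None, 21]


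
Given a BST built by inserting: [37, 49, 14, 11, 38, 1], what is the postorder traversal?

Tree insertion order: [37, 49, 14, 11, 38, 1]
Tree (level-order array): [37, 14, 49, 11, None, 38, None, 1]
Postorder traversal: [1, 11, 14, 38, 49, 37]


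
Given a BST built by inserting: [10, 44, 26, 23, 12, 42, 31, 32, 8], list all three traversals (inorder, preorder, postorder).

Tree insertion order: [10, 44, 26, 23, 12, 42, 31, 32, 8]
Tree (level-order array): [10, 8, 44, None, None, 26, None, 23, 42, 12, None, 31, None, None, None, None, 32]
Inorder (L, root, R): [8, 10, 12, 23, 26, 31, 32, 42, 44]
Preorder (root, L, R): [10, 8, 44, 26, 23, 12, 42, 31, 32]
Postorder (L, R, root): [8, 12, 23, 32, 31, 42, 26, 44, 10]


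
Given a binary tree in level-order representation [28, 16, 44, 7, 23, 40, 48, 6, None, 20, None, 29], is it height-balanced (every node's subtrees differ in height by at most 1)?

Tree (level-order array): [28, 16, 44, 7, 23, 40, 48, 6, None, 20, None, 29]
Definition: a tree is height-balanced if, at every node, |h(left) - h(right)| <= 1 (empty subtree has height -1).
Bottom-up per-node check:
  node 6: h_left=-1, h_right=-1, diff=0 [OK], height=0
  node 7: h_left=0, h_right=-1, diff=1 [OK], height=1
  node 20: h_left=-1, h_right=-1, diff=0 [OK], height=0
  node 23: h_left=0, h_right=-1, diff=1 [OK], height=1
  node 16: h_left=1, h_right=1, diff=0 [OK], height=2
  node 29: h_left=-1, h_right=-1, diff=0 [OK], height=0
  node 40: h_left=0, h_right=-1, diff=1 [OK], height=1
  node 48: h_left=-1, h_right=-1, diff=0 [OK], height=0
  node 44: h_left=1, h_right=0, diff=1 [OK], height=2
  node 28: h_left=2, h_right=2, diff=0 [OK], height=3
All nodes satisfy the balance condition.
Result: Balanced


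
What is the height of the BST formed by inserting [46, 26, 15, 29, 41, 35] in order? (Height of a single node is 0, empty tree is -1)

Insertion order: [46, 26, 15, 29, 41, 35]
Tree (level-order array): [46, 26, None, 15, 29, None, None, None, 41, 35]
Compute height bottom-up (empty subtree = -1):
  height(15) = 1 + max(-1, -1) = 0
  height(35) = 1 + max(-1, -1) = 0
  height(41) = 1 + max(0, -1) = 1
  height(29) = 1 + max(-1, 1) = 2
  height(26) = 1 + max(0, 2) = 3
  height(46) = 1 + max(3, -1) = 4
Height = 4


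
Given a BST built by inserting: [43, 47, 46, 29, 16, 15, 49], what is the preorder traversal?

Tree insertion order: [43, 47, 46, 29, 16, 15, 49]
Tree (level-order array): [43, 29, 47, 16, None, 46, 49, 15]
Preorder traversal: [43, 29, 16, 15, 47, 46, 49]


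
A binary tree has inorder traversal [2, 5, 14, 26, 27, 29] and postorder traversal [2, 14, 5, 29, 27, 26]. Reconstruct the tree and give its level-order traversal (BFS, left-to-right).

Inorder:   [2, 5, 14, 26, 27, 29]
Postorder: [2, 14, 5, 29, 27, 26]
Algorithm: postorder visits root last, so walk postorder right-to-left;
each value is the root of the current inorder slice — split it at that
value, recurse on the right subtree first, then the left.
Recursive splits:
  root=26; inorder splits into left=[2, 5, 14], right=[27, 29]
  root=27; inorder splits into left=[], right=[29]
  root=29; inorder splits into left=[], right=[]
  root=5; inorder splits into left=[2], right=[14]
  root=14; inorder splits into left=[], right=[]
  root=2; inorder splits into left=[], right=[]
Reconstructed level-order: [26, 5, 27, 2, 14, 29]


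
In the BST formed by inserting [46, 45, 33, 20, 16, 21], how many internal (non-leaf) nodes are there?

Tree built from: [46, 45, 33, 20, 16, 21]
Tree (level-order array): [46, 45, None, 33, None, 20, None, 16, 21]
Rule: An internal node has at least one child.
Per-node child counts:
  node 46: 1 child(ren)
  node 45: 1 child(ren)
  node 33: 1 child(ren)
  node 20: 2 child(ren)
  node 16: 0 child(ren)
  node 21: 0 child(ren)
Matching nodes: [46, 45, 33, 20]
Count of internal (non-leaf) nodes: 4


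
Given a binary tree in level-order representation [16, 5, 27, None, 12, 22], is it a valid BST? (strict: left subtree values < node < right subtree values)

Level-order array: [16, 5, 27, None, 12, 22]
Validate using subtree bounds (lo, hi): at each node, require lo < value < hi,
then recurse left with hi=value and right with lo=value.
Preorder trace (stopping at first violation):
  at node 16 with bounds (-inf, +inf): OK
  at node 5 with bounds (-inf, 16): OK
  at node 12 with bounds (5, 16): OK
  at node 27 with bounds (16, +inf): OK
  at node 22 with bounds (16, 27): OK
No violation found at any node.
Result: Valid BST


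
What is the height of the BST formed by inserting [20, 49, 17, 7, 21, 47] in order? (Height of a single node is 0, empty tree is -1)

Insertion order: [20, 49, 17, 7, 21, 47]
Tree (level-order array): [20, 17, 49, 7, None, 21, None, None, None, None, 47]
Compute height bottom-up (empty subtree = -1):
  height(7) = 1 + max(-1, -1) = 0
  height(17) = 1 + max(0, -1) = 1
  height(47) = 1 + max(-1, -1) = 0
  height(21) = 1 + max(-1, 0) = 1
  height(49) = 1 + max(1, -1) = 2
  height(20) = 1 + max(1, 2) = 3
Height = 3


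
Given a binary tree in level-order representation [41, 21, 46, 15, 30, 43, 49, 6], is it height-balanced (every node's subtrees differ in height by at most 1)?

Tree (level-order array): [41, 21, 46, 15, 30, 43, 49, 6]
Definition: a tree is height-balanced if, at every node, |h(left) - h(right)| <= 1 (empty subtree has height -1).
Bottom-up per-node check:
  node 6: h_left=-1, h_right=-1, diff=0 [OK], height=0
  node 15: h_left=0, h_right=-1, diff=1 [OK], height=1
  node 30: h_left=-1, h_right=-1, diff=0 [OK], height=0
  node 21: h_left=1, h_right=0, diff=1 [OK], height=2
  node 43: h_left=-1, h_right=-1, diff=0 [OK], height=0
  node 49: h_left=-1, h_right=-1, diff=0 [OK], height=0
  node 46: h_left=0, h_right=0, diff=0 [OK], height=1
  node 41: h_left=2, h_right=1, diff=1 [OK], height=3
All nodes satisfy the balance condition.
Result: Balanced


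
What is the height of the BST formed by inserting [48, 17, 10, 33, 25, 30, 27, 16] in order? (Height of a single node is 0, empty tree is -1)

Insertion order: [48, 17, 10, 33, 25, 30, 27, 16]
Tree (level-order array): [48, 17, None, 10, 33, None, 16, 25, None, None, None, None, 30, 27]
Compute height bottom-up (empty subtree = -1):
  height(16) = 1 + max(-1, -1) = 0
  height(10) = 1 + max(-1, 0) = 1
  height(27) = 1 + max(-1, -1) = 0
  height(30) = 1 + max(0, -1) = 1
  height(25) = 1 + max(-1, 1) = 2
  height(33) = 1 + max(2, -1) = 3
  height(17) = 1 + max(1, 3) = 4
  height(48) = 1 + max(4, -1) = 5
Height = 5


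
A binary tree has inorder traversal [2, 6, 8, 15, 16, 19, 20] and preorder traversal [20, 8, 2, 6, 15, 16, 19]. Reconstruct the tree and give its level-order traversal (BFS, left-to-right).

Inorder:  [2, 6, 8, 15, 16, 19, 20]
Preorder: [20, 8, 2, 6, 15, 16, 19]
Algorithm: preorder visits root first, so consume preorder in order;
for each root, split the current inorder slice at that value into
left-subtree inorder and right-subtree inorder, then recurse.
Recursive splits:
  root=20; inorder splits into left=[2, 6, 8, 15, 16, 19], right=[]
  root=8; inorder splits into left=[2, 6], right=[15, 16, 19]
  root=2; inorder splits into left=[], right=[6]
  root=6; inorder splits into left=[], right=[]
  root=15; inorder splits into left=[], right=[16, 19]
  root=16; inorder splits into left=[], right=[19]
  root=19; inorder splits into left=[], right=[]
Reconstructed level-order: [20, 8, 2, 15, 6, 16, 19]


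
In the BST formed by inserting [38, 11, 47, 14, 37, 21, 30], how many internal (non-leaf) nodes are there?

Tree built from: [38, 11, 47, 14, 37, 21, 30]
Tree (level-order array): [38, 11, 47, None, 14, None, None, None, 37, 21, None, None, 30]
Rule: An internal node has at least one child.
Per-node child counts:
  node 38: 2 child(ren)
  node 11: 1 child(ren)
  node 14: 1 child(ren)
  node 37: 1 child(ren)
  node 21: 1 child(ren)
  node 30: 0 child(ren)
  node 47: 0 child(ren)
Matching nodes: [38, 11, 14, 37, 21]
Count of internal (non-leaf) nodes: 5


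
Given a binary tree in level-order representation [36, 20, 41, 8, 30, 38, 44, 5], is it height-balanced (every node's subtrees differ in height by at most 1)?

Tree (level-order array): [36, 20, 41, 8, 30, 38, 44, 5]
Definition: a tree is height-balanced if, at every node, |h(left) - h(right)| <= 1 (empty subtree has height -1).
Bottom-up per-node check:
  node 5: h_left=-1, h_right=-1, diff=0 [OK], height=0
  node 8: h_left=0, h_right=-1, diff=1 [OK], height=1
  node 30: h_left=-1, h_right=-1, diff=0 [OK], height=0
  node 20: h_left=1, h_right=0, diff=1 [OK], height=2
  node 38: h_left=-1, h_right=-1, diff=0 [OK], height=0
  node 44: h_left=-1, h_right=-1, diff=0 [OK], height=0
  node 41: h_left=0, h_right=0, diff=0 [OK], height=1
  node 36: h_left=2, h_right=1, diff=1 [OK], height=3
All nodes satisfy the balance condition.
Result: Balanced


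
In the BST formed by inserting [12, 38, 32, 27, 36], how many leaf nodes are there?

Tree built from: [12, 38, 32, 27, 36]
Tree (level-order array): [12, None, 38, 32, None, 27, 36]
Rule: A leaf has 0 children.
Per-node child counts:
  node 12: 1 child(ren)
  node 38: 1 child(ren)
  node 32: 2 child(ren)
  node 27: 0 child(ren)
  node 36: 0 child(ren)
Matching nodes: [27, 36]
Count of leaf nodes: 2


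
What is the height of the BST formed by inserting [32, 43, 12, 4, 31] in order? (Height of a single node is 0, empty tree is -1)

Insertion order: [32, 43, 12, 4, 31]
Tree (level-order array): [32, 12, 43, 4, 31]
Compute height bottom-up (empty subtree = -1):
  height(4) = 1 + max(-1, -1) = 0
  height(31) = 1 + max(-1, -1) = 0
  height(12) = 1 + max(0, 0) = 1
  height(43) = 1 + max(-1, -1) = 0
  height(32) = 1 + max(1, 0) = 2
Height = 2


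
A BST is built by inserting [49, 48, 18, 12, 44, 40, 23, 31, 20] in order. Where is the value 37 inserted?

Starting tree (level order): [49, 48, None, 18, None, 12, 44, None, None, 40, None, 23, None, 20, 31]
Insertion path: 49 -> 48 -> 18 -> 44 -> 40 -> 23 -> 31
Result: insert 37 as right child of 31
Final tree (level order): [49, 48, None, 18, None, 12, 44, None, None, 40, None, 23, None, 20, 31, None, None, None, 37]


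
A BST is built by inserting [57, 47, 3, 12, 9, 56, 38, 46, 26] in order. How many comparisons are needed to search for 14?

Search path for 14: 57 -> 47 -> 3 -> 12 -> 38 -> 26
Found: False
Comparisons: 6


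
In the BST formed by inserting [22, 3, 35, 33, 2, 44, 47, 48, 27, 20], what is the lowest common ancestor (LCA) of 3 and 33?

Tree insertion order: [22, 3, 35, 33, 2, 44, 47, 48, 27, 20]
Tree (level-order array): [22, 3, 35, 2, 20, 33, 44, None, None, None, None, 27, None, None, 47, None, None, None, 48]
In a BST, the LCA of p=3, q=33 is the first node v on the
root-to-leaf path with p <= v <= q (go left if both < v, right if both > v).
Walk from root:
  at 22: 3 <= 22 <= 33, this is the LCA
LCA = 22


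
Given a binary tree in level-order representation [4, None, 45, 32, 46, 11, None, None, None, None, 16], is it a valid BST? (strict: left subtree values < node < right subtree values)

Level-order array: [4, None, 45, 32, 46, 11, None, None, None, None, 16]
Validate using subtree bounds (lo, hi): at each node, require lo < value < hi,
then recurse left with hi=value and right with lo=value.
Preorder trace (stopping at first violation):
  at node 4 with bounds (-inf, +inf): OK
  at node 45 with bounds (4, +inf): OK
  at node 32 with bounds (4, 45): OK
  at node 11 with bounds (4, 32): OK
  at node 16 with bounds (11, 32): OK
  at node 46 with bounds (45, +inf): OK
No violation found at any node.
Result: Valid BST


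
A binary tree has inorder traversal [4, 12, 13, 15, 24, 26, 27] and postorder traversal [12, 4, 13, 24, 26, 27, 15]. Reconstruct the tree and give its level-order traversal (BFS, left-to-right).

Inorder:   [4, 12, 13, 15, 24, 26, 27]
Postorder: [12, 4, 13, 24, 26, 27, 15]
Algorithm: postorder visits root last, so walk postorder right-to-left;
each value is the root of the current inorder slice — split it at that
value, recurse on the right subtree first, then the left.
Recursive splits:
  root=15; inorder splits into left=[4, 12, 13], right=[24, 26, 27]
  root=27; inorder splits into left=[24, 26], right=[]
  root=26; inorder splits into left=[24], right=[]
  root=24; inorder splits into left=[], right=[]
  root=13; inorder splits into left=[4, 12], right=[]
  root=4; inorder splits into left=[], right=[12]
  root=12; inorder splits into left=[], right=[]
Reconstructed level-order: [15, 13, 27, 4, 26, 12, 24]


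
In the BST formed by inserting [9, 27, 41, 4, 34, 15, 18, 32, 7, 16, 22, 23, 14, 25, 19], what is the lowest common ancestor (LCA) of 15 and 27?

Tree insertion order: [9, 27, 41, 4, 34, 15, 18, 32, 7, 16, 22, 23, 14, 25, 19]
Tree (level-order array): [9, 4, 27, None, 7, 15, 41, None, None, 14, 18, 34, None, None, None, 16, 22, 32, None, None, None, 19, 23, None, None, None, None, None, 25]
In a BST, the LCA of p=15, q=27 is the first node v on the
root-to-leaf path with p <= v <= q (go left if both < v, right if both > v).
Walk from root:
  at 9: both 15 and 27 > 9, go right
  at 27: 15 <= 27 <= 27, this is the LCA
LCA = 27


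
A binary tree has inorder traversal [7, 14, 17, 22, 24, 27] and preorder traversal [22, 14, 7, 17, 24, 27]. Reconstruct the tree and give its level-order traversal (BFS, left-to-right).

Inorder:  [7, 14, 17, 22, 24, 27]
Preorder: [22, 14, 7, 17, 24, 27]
Algorithm: preorder visits root first, so consume preorder in order;
for each root, split the current inorder slice at that value into
left-subtree inorder and right-subtree inorder, then recurse.
Recursive splits:
  root=22; inorder splits into left=[7, 14, 17], right=[24, 27]
  root=14; inorder splits into left=[7], right=[17]
  root=7; inorder splits into left=[], right=[]
  root=17; inorder splits into left=[], right=[]
  root=24; inorder splits into left=[], right=[27]
  root=27; inorder splits into left=[], right=[]
Reconstructed level-order: [22, 14, 24, 7, 17, 27]


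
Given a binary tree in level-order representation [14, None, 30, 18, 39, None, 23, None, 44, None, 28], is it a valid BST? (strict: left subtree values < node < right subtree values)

Level-order array: [14, None, 30, 18, 39, None, 23, None, 44, None, 28]
Validate using subtree bounds (lo, hi): at each node, require lo < value < hi,
then recurse left with hi=value and right with lo=value.
Preorder trace (stopping at first violation):
  at node 14 with bounds (-inf, +inf): OK
  at node 30 with bounds (14, +inf): OK
  at node 18 with bounds (14, 30): OK
  at node 23 with bounds (18, 30): OK
  at node 28 with bounds (23, 30): OK
  at node 39 with bounds (30, +inf): OK
  at node 44 with bounds (39, +inf): OK
No violation found at any node.
Result: Valid BST


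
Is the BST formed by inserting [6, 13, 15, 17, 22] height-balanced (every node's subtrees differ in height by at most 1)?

Tree (level-order array): [6, None, 13, None, 15, None, 17, None, 22]
Definition: a tree is height-balanced if, at every node, |h(left) - h(right)| <= 1 (empty subtree has height -1).
Bottom-up per-node check:
  node 22: h_left=-1, h_right=-1, diff=0 [OK], height=0
  node 17: h_left=-1, h_right=0, diff=1 [OK], height=1
  node 15: h_left=-1, h_right=1, diff=2 [FAIL (|-1-1|=2 > 1)], height=2
  node 13: h_left=-1, h_right=2, diff=3 [FAIL (|-1-2|=3 > 1)], height=3
  node 6: h_left=-1, h_right=3, diff=4 [FAIL (|-1-3|=4 > 1)], height=4
Node 15 violates the condition: |-1 - 1| = 2 > 1.
Result: Not balanced


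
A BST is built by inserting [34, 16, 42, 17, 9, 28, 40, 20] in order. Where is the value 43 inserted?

Starting tree (level order): [34, 16, 42, 9, 17, 40, None, None, None, None, 28, None, None, 20]
Insertion path: 34 -> 42
Result: insert 43 as right child of 42
Final tree (level order): [34, 16, 42, 9, 17, 40, 43, None, None, None, 28, None, None, None, None, 20]


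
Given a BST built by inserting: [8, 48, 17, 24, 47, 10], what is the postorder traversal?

Tree insertion order: [8, 48, 17, 24, 47, 10]
Tree (level-order array): [8, None, 48, 17, None, 10, 24, None, None, None, 47]
Postorder traversal: [10, 47, 24, 17, 48, 8]


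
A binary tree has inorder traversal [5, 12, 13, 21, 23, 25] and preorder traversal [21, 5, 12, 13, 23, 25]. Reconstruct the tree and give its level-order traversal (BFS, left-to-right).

Inorder:  [5, 12, 13, 21, 23, 25]
Preorder: [21, 5, 12, 13, 23, 25]
Algorithm: preorder visits root first, so consume preorder in order;
for each root, split the current inorder slice at that value into
left-subtree inorder and right-subtree inorder, then recurse.
Recursive splits:
  root=21; inorder splits into left=[5, 12, 13], right=[23, 25]
  root=5; inorder splits into left=[], right=[12, 13]
  root=12; inorder splits into left=[], right=[13]
  root=13; inorder splits into left=[], right=[]
  root=23; inorder splits into left=[], right=[25]
  root=25; inorder splits into left=[], right=[]
Reconstructed level-order: [21, 5, 23, 12, 25, 13]


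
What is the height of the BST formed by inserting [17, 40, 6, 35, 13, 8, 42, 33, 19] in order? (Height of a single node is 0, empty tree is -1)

Insertion order: [17, 40, 6, 35, 13, 8, 42, 33, 19]
Tree (level-order array): [17, 6, 40, None, 13, 35, 42, 8, None, 33, None, None, None, None, None, 19]
Compute height bottom-up (empty subtree = -1):
  height(8) = 1 + max(-1, -1) = 0
  height(13) = 1 + max(0, -1) = 1
  height(6) = 1 + max(-1, 1) = 2
  height(19) = 1 + max(-1, -1) = 0
  height(33) = 1 + max(0, -1) = 1
  height(35) = 1 + max(1, -1) = 2
  height(42) = 1 + max(-1, -1) = 0
  height(40) = 1 + max(2, 0) = 3
  height(17) = 1 + max(2, 3) = 4
Height = 4


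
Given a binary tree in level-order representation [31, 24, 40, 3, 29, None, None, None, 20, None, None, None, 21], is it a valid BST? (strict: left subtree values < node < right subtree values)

Level-order array: [31, 24, 40, 3, 29, None, None, None, 20, None, None, None, 21]
Validate using subtree bounds (lo, hi): at each node, require lo < value < hi,
then recurse left with hi=value and right with lo=value.
Preorder trace (stopping at first violation):
  at node 31 with bounds (-inf, +inf): OK
  at node 24 with bounds (-inf, 31): OK
  at node 3 with bounds (-inf, 24): OK
  at node 20 with bounds (3, 24): OK
  at node 21 with bounds (20, 24): OK
  at node 29 with bounds (24, 31): OK
  at node 40 with bounds (31, +inf): OK
No violation found at any node.
Result: Valid BST


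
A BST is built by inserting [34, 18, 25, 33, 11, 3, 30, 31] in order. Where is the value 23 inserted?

Starting tree (level order): [34, 18, None, 11, 25, 3, None, None, 33, None, None, 30, None, None, 31]
Insertion path: 34 -> 18 -> 25
Result: insert 23 as left child of 25
Final tree (level order): [34, 18, None, 11, 25, 3, None, 23, 33, None, None, None, None, 30, None, None, 31]


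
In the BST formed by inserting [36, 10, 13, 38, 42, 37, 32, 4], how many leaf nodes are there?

Tree built from: [36, 10, 13, 38, 42, 37, 32, 4]
Tree (level-order array): [36, 10, 38, 4, 13, 37, 42, None, None, None, 32]
Rule: A leaf has 0 children.
Per-node child counts:
  node 36: 2 child(ren)
  node 10: 2 child(ren)
  node 4: 0 child(ren)
  node 13: 1 child(ren)
  node 32: 0 child(ren)
  node 38: 2 child(ren)
  node 37: 0 child(ren)
  node 42: 0 child(ren)
Matching nodes: [4, 32, 37, 42]
Count of leaf nodes: 4


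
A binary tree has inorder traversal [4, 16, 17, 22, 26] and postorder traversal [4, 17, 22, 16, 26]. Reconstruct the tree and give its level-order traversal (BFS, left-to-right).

Inorder:   [4, 16, 17, 22, 26]
Postorder: [4, 17, 22, 16, 26]
Algorithm: postorder visits root last, so walk postorder right-to-left;
each value is the root of the current inorder slice — split it at that
value, recurse on the right subtree first, then the left.
Recursive splits:
  root=26; inorder splits into left=[4, 16, 17, 22], right=[]
  root=16; inorder splits into left=[4], right=[17, 22]
  root=22; inorder splits into left=[17], right=[]
  root=17; inorder splits into left=[], right=[]
  root=4; inorder splits into left=[], right=[]
Reconstructed level-order: [26, 16, 4, 22, 17]


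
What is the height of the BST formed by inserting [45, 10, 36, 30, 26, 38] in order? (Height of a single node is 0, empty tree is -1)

Insertion order: [45, 10, 36, 30, 26, 38]
Tree (level-order array): [45, 10, None, None, 36, 30, 38, 26]
Compute height bottom-up (empty subtree = -1):
  height(26) = 1 + max(-1, -1) = 0
  height(30) = 1 + max(0, -1) = 1
  height(38) = 1 + max(-1, -1) = 0
  height(36) = 1 + max(1, 0) = 2
  height(10) = 1 + max(-1, 2) = 3
  height(45) = 1 + max(3, -1) = 4
Height = 4


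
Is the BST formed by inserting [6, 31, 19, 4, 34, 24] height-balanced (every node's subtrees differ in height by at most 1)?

Tree (level-order array): [6, 4, 31, None, None, 19, 34, None, 24]
Definition: a tree is height-balanced if, at every node, |h(left) - h(right)| <= 1 (empty subtree has height -1).
Bottom-up per-node check:
  node 4: h_left=-1, h_right=-1, diff=0 [OK], height=0
  node 24: h_left=-1, h_right=-1, diff=0 [OK], height=0
  node 19: h_left=-1, h_right=0, diff=1 [OK], height=1
  node 34: h_left=-1, h_right=-1, diff=0 [OK], height=0
  node 31: h_left=1, h_right=0, diff=1 [OK], height=2
  node 6: h_left=0, h_right=2, diff=2 [FAIL (|0-2|=2 > 1)], height=3
Node 6 violates the condition: |0 - 2| = 2 > 1.
Result: Not balanced


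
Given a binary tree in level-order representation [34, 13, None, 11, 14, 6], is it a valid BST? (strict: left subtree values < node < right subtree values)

Level-order array: [34, 13, None, 11, 14, 6]
Validate using subtree bounds (lo, hi): at each node, require lo < value < hi,
then recurse left with hi=value and right with lo=value.
Preorder trace (stopping at first violation):
  at node 34 with bounds (-inf, +inf): OK
  at node 13 with bounds (-inf, 34): OK
  at node 11 with bounds (-inf, 13): OK
  at node 6 with bounds (-inf, 11): OK
  at node 14 with bounds (13, 34): OK
No violation found at any node.
Result: Valid BST


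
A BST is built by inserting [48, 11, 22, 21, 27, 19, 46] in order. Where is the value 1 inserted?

Starting tree (level order): [48, 11, None, None, 22, 21, 27, 19, None, None, 46]
Insertion path: 48 -> 11
Result: insert 1 as left child of 11
Final tree (level order): [48, 11, None, 1, 22, None, None, 21, 27, 19, None, None, 46]


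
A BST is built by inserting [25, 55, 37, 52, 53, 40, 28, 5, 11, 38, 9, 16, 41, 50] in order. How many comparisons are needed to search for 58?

Search path for 58: 25 -> 55
Found: False
Comparisons: 2


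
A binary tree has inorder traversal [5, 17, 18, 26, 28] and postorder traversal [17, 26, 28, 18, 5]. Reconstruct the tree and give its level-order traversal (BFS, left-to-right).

Inorder:   [5, 17, 18, 26, 28]
Postorder: [17, 26, 28, 18, 5]
Algorithm: postorder visits root last, so walk postorder right-to-left;
each value is the root of the current inorder slice — split it at that
value, recurse on the right subtree first, then the left.
Recursive splits:
  root=5; inorder splits into left=[], right=[17, 18, 26, 28]
  root=18; inorder splits into left=[17], right=[26, 28]
  root=28; inorder splits into left=[26], right=[]
  root=26; inorder splits into left=[], right=[]
  root=17; inorder splits into left=[], right=[]
Reconstructed level-order: [5, 18, 17, 28, 26]


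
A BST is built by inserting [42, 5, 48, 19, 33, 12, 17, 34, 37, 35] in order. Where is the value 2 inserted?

Starting tree (level order): [42, 5, 48, None, 19, None, None, 12, 33, None, 17, None, 34, None, None, None, 37, 35]
Insertion path: 42 -> 5
Result: insert 2 as left child of 5
Final tree (level order): [42, 5, 48, 2, 19, None, None, None, None, 12, 33, None, 17, None, 34, None, None, None, 37, 35]


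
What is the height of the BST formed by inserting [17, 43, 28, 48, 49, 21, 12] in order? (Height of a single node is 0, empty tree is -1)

Insertion order: [17, 43, 28, 48, 49, 21, 12]
Tree (level-order array): [17, 12, 43, None, None, 28, 48, 21, None, None, 49]
Compute height bottom-up (empty subtree = -1):
  height(12) = 1 + max(-1, -1) = 0
  height(21) = 1 + max(-1, -1) = 0
  height(28) = 1 + max(0, -1) = 1
  height(49) = 1 + max(-1, -1) = 0
  height(48) = 1 + max(-1, 0) = 1
  height(43) = 1 + max(1, 1) = 2
  height(17) = 1 + max(0, 2) = 3
Height = 3


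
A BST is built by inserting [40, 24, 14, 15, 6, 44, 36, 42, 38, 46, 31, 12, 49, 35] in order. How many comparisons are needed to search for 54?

Search path for 54: 40 -> 44 -> 46 -> 49
Found: False
Comparisons: 4


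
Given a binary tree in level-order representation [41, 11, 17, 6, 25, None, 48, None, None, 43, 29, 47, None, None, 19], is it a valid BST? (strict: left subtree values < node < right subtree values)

Level-order array: [41, 11, 17, 6, 25, None, 48, None, None, 43, 29, 47, None, None, 19]
Validate using subtree bounds (lo, hi): at each node, require lo < value < hi,
then recurse left with hi=value and right with lo=value.
Preorder trace (stopping at first violation):
  at node 41 with bounds (-inf, +inf): OK
  at node 11 with bounds (-inf, 41): OK
  at node 6 with bounds (-inf, 11): OK
  at node 25 with bounds (11, 41): OK
  at node 43 with bounds (11, 25): VIOLATION
Node 43 violates its bound: not (11 < 43 < 25).
Result: Not a valid BST


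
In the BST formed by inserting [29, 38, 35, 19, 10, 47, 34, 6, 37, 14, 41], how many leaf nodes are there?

Tree built from: [29, 38, 35, 19, 10, 47, 34, 6, 37, 14, 41]
Tree (level-order array): [29, 19, 38, 10, None, 35, 47, 6, 14, 34, 37, 41]
Rule: A leaf has 0 children.
Per-node child counts:
  node 29: 2 child(ren)
  node 19: 1 child(ren)
  node 10: 2 child(ren)
  node 6: 0 child(ren)
  node 14: 0 child(ren)
  node 38: 2 child(ren)
  node 35: 2 child(ren)
  node 34: 0 child(ren)
  node 37: 0 child(ren)
  node 47: 1 child(ren)
  node 41: 0 child(ren)
Matching nodes: [6, 14, 34, 37, 41]
Count of leaf nodes: 5


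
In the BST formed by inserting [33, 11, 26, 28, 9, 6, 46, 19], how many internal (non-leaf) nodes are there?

Tree built from: [33, 11, 26, 28, 9, 6, 46, 19]
Tree (level-order array): [33, 11, 46, 9, 26, None, None, 6, None, 19, 28]
Rule: An internal node has at least one child.
Per-node child counts:
  node 33: 2 child(ren)
  node 11: 2 child(ren)
  node 9: 1 child(ren)
  node 6: 0 child(ren)
  node 26: 2 child(ren)
  node 19: 0 child(ren)
  node 28: 0 child(ren)
  node 46: 0 child(ren)
Matching nodes: [33, 11, 9, 26]
Count of internal (non-leaf) nodes: 4


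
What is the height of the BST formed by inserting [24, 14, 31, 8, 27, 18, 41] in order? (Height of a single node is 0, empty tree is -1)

Insertion order: [24, 14, 31, 8, 27, 18, 41]
Tree (level-order array): [24, 14, 31, 8, 18, 27, 41]
Compute height bottom-up (empty subtree = -1):
  height(8) = 1 + max(-1, -1) = 0
  height(18) = 1 + max(-1, -1) = 0
  height(14) = 1 + max(0, 0) = 1
  height(27) = 1 + max(-1, -1) = 0
  height(41) = 1 + max(-1, -1) = 0
  height(31) = 1 + max(0, 0) = 1
  height(24) = 1 + max(1, 1) = 2
Height = 2


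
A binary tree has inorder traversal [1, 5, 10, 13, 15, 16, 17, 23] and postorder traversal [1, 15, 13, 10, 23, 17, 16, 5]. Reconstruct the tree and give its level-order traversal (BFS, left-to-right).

Inorder:   [1, 5, 10, 13, 15, 16, 17, 23]
Postorder: [1, 15, 13, 10, 23, 17, 16, 5]
Algorithm: postorder visits root last, so walk postorder right-to-left;
each value is the root of the current inorder slice — split it at that
value, recurse on the right subtree first, then the left.
Recursive splits:
  root=5; inorder splits into left=[1], right=[10, 13, 15, 16, 17, 23]
  root=16; inorder splits into left=[10, 13, 15], right=[17, 23]
  root=17; inorder splits into left=[], right=[23]
  root=23; inorder splits into left=[], right=[]
  root=10; inorder splits into left=[], right=[13, 15]
  root=13; inorder splits into left=[], right=[15]
  root=15; inorder splits into left=[], right=[]
  root=1; inorder splits into left=[], right=[]
Reconstructed level-order: [5, 1, 16, 10, 17, 13, 23, 15]


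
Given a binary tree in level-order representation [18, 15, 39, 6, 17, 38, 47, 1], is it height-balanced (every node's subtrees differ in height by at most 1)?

Tree (level-order array): [18, 15, 39, 6, 17, 38, 47, 1]
Definition: a tree is height-balanced if, at every node, |h(left) - h(right)| <= 1 (empty subtree has height -1).
Bottom-up per-node check:
  node 1: h_left=-1, h_right=-1, diff=0 [OK], height=0
  node 6: h_left=0, h_right=-1, diff=1 [OK], height=1
  node 17: h_left=-1, h_right=-1, diff=0 [OK], height=0
  node 15: h_left=1, h_right=0, diff=1 [OK], height=2
  node 38: h_left=-1, h_right=-1, diff=0 [OK], height=0
  node 47: h_left=-1, h_right=-1, diff=0 [OK], height=0
  node 39: h_left=0, h_right=0, diff=0 [OK], height=1
  node 18: h_left=2, h_right=1, diff=1 [OK], height=3
All nodes satisfy the balance condition.
Result: Balanced


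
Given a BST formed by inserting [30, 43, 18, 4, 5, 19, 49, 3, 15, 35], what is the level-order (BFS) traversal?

Tree insertion order: [30, 43, 18, 4, 5, 19, 49, 3, 15, 35]
Tree (level-order array): [30, 18, 43, 4, 19, 35, 49, 3, 5, None, None, None, None, None, None, None, None, None, 15]
BFS from the root, enqueuing left then right child of each popped node:
  queue [30] -> pop 30, enqueue [18, 43], visited so far: [30]
  queue [18, 43] -> pop 18, enqueue [4, 19], visited so far: [30, 18]
  queue [43, 4, 19] -> pop 43, enqueue [35, 49], visited so far: [30, 18, 43]
  queue [4, 19, 35, 49] -> pop 4, enqueue [3, 5], visited so far: [30, 18, 43, 4]
  queue [19, 35, 49, 3, 5] -> pop 19, enqueue [none], visited so far: [30, 18, 43, 4, 19]
  queue [35, 49, 3, 5] -> pop 35, enqueue [none], visited so far: [30, 18, 43, 4, 19, 35]
  queue [49, 3, 5] -> pop 49, enqueue [none], visited so far: [30, 18, 43, 4, 19, 35, 49]
  queue [3, 5] -> pop 3, enqueue [none], visited so far: [30, 18, 43, 4, 19, 35, 49, 3]
  queue [5] -> pop 5, enqueue [15], visited so far: [30, 18, 43, 4, 19, 35, 49, 3, 5]
  queue [15] -> pop 15, enqueue [none], visited so far: [30, 18, 43, 4, 19, 35, 49, 3, 5, 15]
Result: [30, 18, 43, 4, 19, 35, 49, 3, 5, 15]


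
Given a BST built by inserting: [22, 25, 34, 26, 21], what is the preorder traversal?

Tree insertion order: [22, 25, 34, 26, 21]
Tree (level-order array): [22, 21, 25, None, None, None, 34, 26]
Preorder traversal: [22, 21, 25, 34, 26]


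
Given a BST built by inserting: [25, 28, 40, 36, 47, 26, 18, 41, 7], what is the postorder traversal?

Tree insertion order: [25, 28, 40, 36, 47, 26, 18, 41, 7]
Tree (level-order array): [25, 18, 28, 7, None, 26, 40, None, None, None, None, 36, 47, None, None, 41]
Postorder traversal: [7, 18, 26, 36, 41, 47, 40, 28, 25]


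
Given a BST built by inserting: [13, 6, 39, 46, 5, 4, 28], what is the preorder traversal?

Tree insertion order: [13, 6, 39, 46, 5, 4, 28]
Tree (level-order array): [13, 6, 39, 5, None, 28, 46, 4]
Preorder traversal: [13, 6, 5, 4, 39, 28, 46]


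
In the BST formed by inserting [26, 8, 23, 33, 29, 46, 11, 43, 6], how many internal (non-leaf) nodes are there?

Tree built from: [26, 8, 23, 33, 29, 46, 11, 43, 6]
Tree (level-order array): [26, 8, 33, 6, 23, 29, 46, None, None, 11, None, None, None, 43]
Rule: An internal node has at least one child.
Per-node child counts:
  node 26: 2 child(ren)
  node 8: 2 child(ren)
  node 6: 0 child(ren)
  node 23: 1 child(ren)
  node 11: 0 child(ren)
  node 33: 2 child(ren)
  node 29: 0 child(ren)
  node 46: 1 child(ren)
  node 43: 0 child(ren)
Matching nodes: [26, 8, 23, 33, 46]
Count of internal (non-leaf) nodes: 5


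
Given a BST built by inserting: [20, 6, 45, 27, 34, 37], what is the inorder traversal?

Tree insertion order: [20, 6, 45, 27, 34, 37]
Tree (level-order array): [20, 6, 45, None, None, 27, None, None, 34, None, 37]
Inorder traversal: [6, 20, 27, 34, 37, 45]


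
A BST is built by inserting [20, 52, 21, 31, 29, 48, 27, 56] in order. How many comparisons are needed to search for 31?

Search path for 31: 20 -> 52 -> 21 -> 31
Found: True
Comparisons: 4


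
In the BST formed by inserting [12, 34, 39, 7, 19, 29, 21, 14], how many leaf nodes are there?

Tree built from: [12, 34, 39, 7, 19, 29, 21, 14]
Tree (level-order array): [12, 7, 34, None, None, 19, 39, 14, 29, None, None, None, None, 21]
Rule: A leaf has 0 children.
Per-node child counts:
  node 12: 2 child(ren)
  node 7: 0 child(ren)
  node 34: 2 child(ren)
  node 19: 2 child(ren)
  node 14: 0 child(ren)
  node 29: 1 child(ren)
  node 21: 0 child(ren)
  node 39: 0 child(ren)
Matching nodes: [7, 14, 21, 39]
Count of leaf nodes: 4


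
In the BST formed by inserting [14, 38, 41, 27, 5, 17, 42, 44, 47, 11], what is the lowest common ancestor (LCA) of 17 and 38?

Tree insertion order: [14, 38, 41, 27, 5, 17, 42, 44, 47, 11]
Tree (level-order array): [14, 5, 38, None, 11, 27, 41, None, None, 17, None, None, 42, None, None, None, 44, None, 47]
In a BST, the LCA of p=17, q=38 is the first node v on the
root-to-leaf path with p <= v <= q (go left if both < v, right if both > v).
Walk from root:
  at 14: both 17 and 38 > 14, go right
  at 38: 17 <= 38 <= 38, this is the LCA
LCA = 38


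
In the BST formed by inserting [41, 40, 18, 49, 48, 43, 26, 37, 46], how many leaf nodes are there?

Tree built from: [41, 40, 18, 49, 48, 43, 26, 37, 46]
Tree (level-order array): [41, 40, 49, 18, None, 48, None, None, 26, 43, None, None, 37, None, 46]
Rule: A leaf has 0 children.
Per-node child counts:
  node 41: 2 child(ren)
  node 40: 1 child(ren)
  node 18: 1 child(ren)
  node 26: 1 child(ren)
  node 37: 0 child(ren)
  node 49: 1 child(ren)
  node 48: 1 child(ren)
  node 43: 1 child(ren)
  node 46: 0 child(ren)
Matching nodes: [37, 46]
Count of leaf nodes: 2


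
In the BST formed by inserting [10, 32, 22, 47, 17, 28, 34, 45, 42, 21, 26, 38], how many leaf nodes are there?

Tree built from: [10, 32, 22, 47, 17, 28, 34, 45, 42, 21, 26, 38]
Tree (level-order array): [10, None, 32, 22, 47, 17, 28, 34, None, None, 21, 26, None, None, 45, None, None, None, None, 42, None, 38]
Rule: A leaf has 0 children.
Per-node child counts:
  node 10: 1 child(ren)
  node 32: 2 child(ren)
  node 22: 2 child(ren)
  node 17: 1 child(ren)
  node 21: 0 child(ren)
  node 28: 1 child(ren)
  node 26: 0 child(ren)
  node 47: 1 child(ren)
  node 34: 1 child(ren)
  node 45: 1 child(ren)
  node 42: 1 child(ren)
  node 38: 0 child(ren)
Matching nodes: [21, 26, 38]
Count of leaf nodes: 3


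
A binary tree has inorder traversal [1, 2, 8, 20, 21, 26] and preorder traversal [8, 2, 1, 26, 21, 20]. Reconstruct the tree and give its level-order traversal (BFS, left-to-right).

Inorder:  [1, 2, 8, 20, 21, 26]
Preorder: [8, 2, 1, 26, 21, 20]
Algorithm: preorder visits root first, so consume preorder in order;
for each root, split the current inorder slice at that value into
left-subtree inorder and right-subtree inorder, then recurse.
Recursive splits:
  root=8; inorder splits into left=[1, 2], right=[20, 21, 26]
  root=2; inorder splits into left=[1], right=[]
  root=1; inorder splits into left=[], right=[]
  root=26; inorder splits into left=[20, 21], right=[]
  root=21; inorder splits into left=[20], right=[]
  root=20; inorder splits into left=[], right=[]
Reconstructed level-order: [8, 2, 26, 1, 21, 20]


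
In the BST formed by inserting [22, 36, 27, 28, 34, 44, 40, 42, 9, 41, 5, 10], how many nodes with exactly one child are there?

Tree built from: [22, 36, 27, 28, 34, 44, 40, 42, 9, 41, 5, 10]
Tree (level-order array): [22, 9, 36, 5, 10, 27, 44, None, None, None, None, None, 28, 40, None, None, 34, None, 42, None, None, 41]
Rule: These are nodes with exactly 1 non-null child.
Per-node child counts:
  node 22: 2 child(ren)
  node 9: 2 child(ren)
  node 5: 0 child(ren)
  node 10: 0 child(ren)
  node 36: 2 child(ren)
  node 27: 1 child(ren)
  node 28: 1 child(ren)
  node 34: 0 child(ren)
  node 44: 1 child(ren)
  node 40: 1 child(ren)
  node 42: 1 child(ren)
  node 41: 0 child(ren)
Matching nodes: [27, 28, 44, 40, 42]
Count of nodes with exactly one child: 5


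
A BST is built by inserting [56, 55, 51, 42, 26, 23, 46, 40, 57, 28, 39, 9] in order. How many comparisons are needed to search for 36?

Search path for 36: 56 -> 55 -> 51 -> 42 -> 26 -> 40 -> 28 -> 39
Found: False
Comparisons: 8


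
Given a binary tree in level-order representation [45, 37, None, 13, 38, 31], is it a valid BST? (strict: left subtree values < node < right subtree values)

Level-order array: [45, 37, None, 13, 38, 31]
Validate using subtree bounds (lo, hi): at each node, require lo < value < hi,
then recurse left with hi=value and right with lo=value.
Preorder trace (stopping at first violation):
  at node 45 with bounds (-inf, +inf): OK
  at node 37 with bounds (-inf, 45): OK
  at node 13 with bounds (-inf, 37): OK
  at node 31 with bounds (-inf, 13): VIOLATION
Node 31 violates its bound: not (-inf < 31 < 13).
Result: Not a valid BST


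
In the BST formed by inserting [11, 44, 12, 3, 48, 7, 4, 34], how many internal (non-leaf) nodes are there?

Tree built from: [11, 44, 12, 3, 48, 7, 4, 34]
Tree (level-order array): [11, 3, 44, None, 7, 12, 48, 4, None, None, 34]
Rule: An internal node has at least one child.
Per-node child counts:
  node 11: 2 child(ren)
  node 3: 1 child(ren)
  node 7: 1 child(ren)
  node 4: 0 child(ren)
  node 44: 2 child(ren)
  node 12: 1 child(ren)
  node 34: 0 child(ren)
  node 48: 0 child(ren)
Matching nodes: [11, 3, 7, 44, 12]
Count of internal (non-leaf) nodes: 5


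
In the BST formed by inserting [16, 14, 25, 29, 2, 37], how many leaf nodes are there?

Tree built from: [16, 14, 25, 29, 2, 37]
Tree (level-order array): [16, 14, 25, 2, None, None, 29, None, None, None, 37]
Rule: A leaf has 0 children.
Per-node child counts:
  node 16: 2 child(ren)
  node 14: 1 child(ren)
  node 2: 0 child(ren)
  node 25: 1 child(ren)
  node 29: 1 child(ren)
  node 37: 0 child(ren)
Matching nodes: [2, 37]
Count of leaf nodes: 2


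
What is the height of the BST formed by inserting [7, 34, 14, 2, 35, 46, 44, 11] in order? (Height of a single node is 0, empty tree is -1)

Insertion order: [7, 34, 14, 2, 35, 46, 44, 11]
Tree (level-order array): [7, 2, 34, None, None, 14, 35, 11, None, None, 46, None, None, 44]
Compute height bottom-up (empty subtree = -1):
  height(2) = 1 + max(-1, -1) = 0
  height(11) = 1 + max(-1, -1) = 0
  height(14) = 1 + max(0, -1) = 1
  height(44) = 1 + max(-1, -1) = 0
  height(46) = 1 + max(0, -1) = 1
  height(35) = 1 + max(-1, 1) = 2
  height(34) = 1 + max(1, 2) = 3
  height(7) = 1 + max(0, 3) = 4
Height = 4
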